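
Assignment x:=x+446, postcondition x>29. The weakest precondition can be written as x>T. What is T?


Formula: wp(x:=E, P) = P[E/x] (substitute E for x in postcondition)
Step 1: Postcondition: x>29
Step 2: Substitute x+446 for x: x+446>29
Step 3: Solve for x: x > 29-446 = -417

-417


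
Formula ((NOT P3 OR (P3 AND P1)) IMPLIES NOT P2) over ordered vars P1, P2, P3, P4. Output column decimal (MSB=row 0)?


Formula: ((NOT P3 OR (P3 AND P1)) IMPLIES NOT P2) over P1, P2, P3, P4 (16 rows)
Evaluate each row (bits = P1,P2,P3,P4, MSB first):
  row 0 [0000]: ((NOT 0 OR (0 AND 0)) IMPLIES NOT 0) -> 1
  row 1 [0001]: ((NOT 0 OR (0 AND 0)) IMPLIES NOT 0) -> 1
  row 2 [0010]: ((NOT 1 OR (1 AND 0)) IMPLIES NOT 0) -> 1
  row 3 [0011]: ((NOT 1 OR (1 AND 0)) IMPLIES NOT 0) -> 1
  row 4 [0100]: ((NOT 0 OR (0 AND 0)) IMPLIES NOT 1) -> 0
  row 5 [0101]: ((NOT 0 OR (0 AND 0)) IMPLIES NOT 1) -> 0
  row 6 [0110]: ((NOT 1 OR (1 AND 0)) IMPLIES NOT 1) -> 1
  row 7 [0111]: ((NOT 1 OR (1 AND 0)) IMPLIES NOT 1) -> 1
  row 8 [1000]: ((NOT 0 OR (0 AND 1)) IMPLIES NOT 0) -> 1
  row 9 [1001]: ((NOT 0 OR (0 AND 1)) IMPLIES NOT 0) -> 1
  row 10 [1010]: ((NOT 1 OR (1 AND 1)) IMPLIES NOT 0) -> 1
  row 11 [1011]: ((NOT 1 OR (1 AND 1)) IMPLIES NOT 0) -> 1
  row 12 [1100]: ((NOT 0 OR (0 AND 1)) IMPLIES NOT 1) -> 0
  row 13 [1101]: ((NOT 0 OR (0 AND 1)) IMPLIES NOT 1) -> 0
  row 14 [1110]: ((NOT 1 OR (1 AND 1)) IMPLIES NOT 1) -> 0
  row 15 [1111]: ((NOT 1 OR (1 AND 1)) IMPLIES NOT 1) -> 0
Full result column, 4 rows per line (P1,P2 fixed per line; P3,P4 runs 00..11 left to right):
  rows 0-3 [P1,P2=00]: 1111  = hex F
  rows 4-7 [P1,P2=01]: 0011  = hex 3
  rows 8-11 [P1,P2=10]: 1111  = hex F
  rows 12-15 [P1,P2=11]: 0000  = hex 0
Output column (row 0 .. row 15) = 1111001111110000
Output column grouped in 4s = 1111 0011 1111 0000 = 0xF3F0
Convert to decimal digit by digit (value = value*16 + digit):
  F -> 15
  15*16 + 3 = 243
  243*16 + 15 (F) = 3903
  3903*16 + 0 = 62448
Decimal = 62448

62448


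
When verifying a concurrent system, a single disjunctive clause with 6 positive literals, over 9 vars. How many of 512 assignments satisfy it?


Step 1: Total=2^9=512
Step 2: Unsat when all 6 false: 2^3=8
Step 3: Sat=512-8=504

504


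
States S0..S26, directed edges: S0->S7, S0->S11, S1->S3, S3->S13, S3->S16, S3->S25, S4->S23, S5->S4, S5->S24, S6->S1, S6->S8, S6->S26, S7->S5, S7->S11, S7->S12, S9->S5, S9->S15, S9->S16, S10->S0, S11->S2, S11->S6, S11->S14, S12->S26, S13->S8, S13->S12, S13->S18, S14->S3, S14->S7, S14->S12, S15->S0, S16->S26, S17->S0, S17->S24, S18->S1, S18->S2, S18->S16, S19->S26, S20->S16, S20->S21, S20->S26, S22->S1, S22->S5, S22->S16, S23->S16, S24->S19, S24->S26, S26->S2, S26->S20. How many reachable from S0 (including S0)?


BFS from S0:
  layer 0: {S0}
  layer 1: {S7, S11}
  layer 2: {S2, S5, S6, S12, S14}
  layer 3: {S1, S3, S4, S8, S24, S26}
  layer 4: {S13, S16, S19, S20, S23, S25}
  layer 5: {S18, S21}
Reachable set: {S0, S1, S2, S3, S4, S5, S6, S7, S8, S11, S12, S13, S14, S16, S18, S19, S20, S21, S23, S24, S25, S26}
Count = 22

22


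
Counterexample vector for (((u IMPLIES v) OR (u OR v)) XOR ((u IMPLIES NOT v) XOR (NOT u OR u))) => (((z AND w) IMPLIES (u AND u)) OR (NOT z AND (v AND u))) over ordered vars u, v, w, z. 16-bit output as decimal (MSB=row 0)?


F1 = (((u IMPLIES v) OR (u OR v)) XOR ((u IMPLIES NOT v) XOR (NOT u OR u)))
F2 = (((z AND w) IMPLIES (u AND u)) OR (NOT z AND (v AND u)))
Counterexample to F1=>F2 is where F1=1 and F2=0.
Evaluate each row (bits = u,v,w,z, MSB first):
  row 0 [0000]: F1=1 F2=1 -> F1&~F2 -> 0
  row 1 [0001]: F1=1 F2=1 -> F1&~F2 -> 0
  row 2 [0010]: F1=1 F2=1 -> F1&~F2 -> 0
  row 3 [0011]: F1=1 F2=0 -> F1&~F2 -> 1
  row 4 [0100]: F1=1 F2=1 -> F1&~F2 -> 0
  row 5 [0101]: F1=1 F2=1 -> F1&~F2 -> 0
  row 6 [0110]: F1=1 F2=1 -> F1&~F2 -> 0
  row 7 [0111]: F1=1 F2=0 -> F1&~F2 -> 1
  row 8 [1000]: F1=1 F2=1 -> F1&~F2 -> 0
  row 9 [1001]: F1=1 F2=1 -> F1&~F2 -> 0
  row 10 [1010]: F1=1 F2=1 -> F1&~F2 -> 0
  row 11 [1011]: F1=1 F2=1 -> F1&~F2 -> 0
  row 12 [1100]: F1=0 F2=1 -> F1&~F2 -> 0
  row 13 [1101]: F1=0 F2=1 -> F1&~F2 -> 0
  row 14 [1110]: F1=0 F2=1 -> F1&~F2 -> 0
  row 15 [1111]: F1=0 F2=1 -> F1&~F2 -> 0
Full result column, 4 rows per line (u,v fixed per line; w,z runs 00..11 left to right):
  rows 0-3 [u,v=00]: 0001  = hex 1
  rows 4-7 [u,v=01]: 0001  = hex 1
  rows 8-11 [u,v=10]: 0000  = hex 0
  rows 12-15 [u,v=11]: 0000  = hex 0
Counterexample vector (row 0 .. row 15) = 0001000100000000
Output column grouped in 4s = 0001 0001 0000 0000 = 0x1100
Convert to decimal digit by digit (value = value*16 + digit):
  1 -> 1
  1*16 + 1 = 17
  17*16 + 0 = 272
  272*16 + 0 = 4352
Decimal = 4352

4352


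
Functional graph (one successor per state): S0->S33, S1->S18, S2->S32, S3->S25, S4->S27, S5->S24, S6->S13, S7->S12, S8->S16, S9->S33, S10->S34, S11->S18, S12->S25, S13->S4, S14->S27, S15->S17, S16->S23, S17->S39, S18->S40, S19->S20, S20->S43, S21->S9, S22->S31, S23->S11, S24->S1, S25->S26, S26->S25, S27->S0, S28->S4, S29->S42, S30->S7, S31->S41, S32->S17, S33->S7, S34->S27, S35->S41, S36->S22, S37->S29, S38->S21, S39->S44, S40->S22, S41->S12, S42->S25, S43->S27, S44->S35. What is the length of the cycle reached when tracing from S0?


Trace from S0 until a state repeats:
  S0 -> S33 -> S7 -> S12 -> S25 -> S26 -> S25
S25 first seen at step 4, revisited at step 6.
Cycle length = 6 - 4 = 2

2


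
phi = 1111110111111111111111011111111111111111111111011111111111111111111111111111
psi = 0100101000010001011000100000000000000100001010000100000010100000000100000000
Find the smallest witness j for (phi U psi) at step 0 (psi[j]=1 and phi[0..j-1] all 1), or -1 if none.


(phi U psi) at 0: need smallest j with psi[j]=1 and phi[i]=1 for all i in [0,j).
Scan from step 0:
  step 0: phi=1, psi=0 -> continue
  step 1: psi=1 and phi held for [0,1) -> witness found
Witness step = 1

1


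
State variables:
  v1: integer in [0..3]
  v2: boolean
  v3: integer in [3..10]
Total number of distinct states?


State space = product of domain sizes of all variables.
Domain sizes:
  v1 (integer in [0..3]): 4
  v2 (boolean): 2
  v3 (integer in [3..10]): 8
Product = 4 * 2 * 8 = 64

64


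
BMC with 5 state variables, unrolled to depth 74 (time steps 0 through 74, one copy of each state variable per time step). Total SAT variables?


BMC unrolls to depth k, creating one copy of each state var for steps 0..k.
Step count = 74 + 1 = 75 (steps 0 through 74)
Vars per step = 5
Total = 5 * 75 = 375

375


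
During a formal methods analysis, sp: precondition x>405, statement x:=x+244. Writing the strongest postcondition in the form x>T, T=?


Formula: sp(P, x:=E) = exists old_x. (x = E[old_x/x]) AND P[old_x/x] (old_x is the value of x before the assignment; eliminate old_x by solving x = E[old_x/x] for old_x)
Step 1: Precondition P: x>405, i.e. old_x > 405
Step 2: Assignment gives x = old_x + 244, so old_x = x - 244
Step 3: Substitute into P: x - 244 > 405
Step 4: Simplify: x > 405+244 = 649

649


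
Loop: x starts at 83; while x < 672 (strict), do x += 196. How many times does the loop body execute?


Step 1: x goes from 83 toward 672 by 196; the body runs while x<672, so iterations = ceil((bound-start)/step)
Step 2: Distance=589
Step 3: ceil(589/196)=4

4


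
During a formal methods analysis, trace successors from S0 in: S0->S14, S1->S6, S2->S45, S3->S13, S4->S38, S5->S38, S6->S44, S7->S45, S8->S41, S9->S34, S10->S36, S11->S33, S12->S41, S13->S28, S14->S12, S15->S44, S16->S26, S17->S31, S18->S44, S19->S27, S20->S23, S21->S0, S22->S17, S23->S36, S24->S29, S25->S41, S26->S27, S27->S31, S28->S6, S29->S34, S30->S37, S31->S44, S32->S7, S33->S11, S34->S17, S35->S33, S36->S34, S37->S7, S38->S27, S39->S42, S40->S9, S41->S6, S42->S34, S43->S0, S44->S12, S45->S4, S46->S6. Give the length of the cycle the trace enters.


Trace from S0 until a state repeats:
  S0 -> S14 -> S12 -> S41 -> S6 -> S44 -> S12
S12 first seen at step 2, revisited at step 6.
Cycle length = 6 - 2 = 4

4


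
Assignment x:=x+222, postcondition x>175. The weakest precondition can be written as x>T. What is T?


Formula: wp(x:=E, P) = P[E/x] (substitute E for x in postcondition)
Step 1: Postcondition: x>175
Step 2: Substitute x+222 for x: x+222>175
Step 3: Solve for x: x > 175-222 = -47

-47


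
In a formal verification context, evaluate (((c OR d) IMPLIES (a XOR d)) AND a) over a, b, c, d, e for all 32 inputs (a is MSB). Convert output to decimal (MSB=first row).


Formula: (((c OR d) IMPLIES (a XOR d)) AND a) over a, b, c, d, e (32 rows)
Evaluate each row (bits = a,b,c,d,e, MSB first):
  row 0 [00000]: (((0 OR 0) IMPLIES (0 XOR 0)) AND 0) -> 0
  row 1 [00001]: (((0 OR 0) IMPLIES (0 XOR 0)) AND 0) -> 0
  row 2 [00010]: (((0 OR 1) IMPLIES (0 XOR 1)) AND 0) -> 0
  row 3 [00011]: (((0 OR 1) IMPLIES (0 XOR 1)) AND 0) -> 0
  row 4 [00100]: (((1 OR 0) IMPLIES (0 XOR 0)) AND 0) -> 0
  row 5 [00101]: (((1 OR 0) IMPLIES (0 XOR 0)) AND 0) -> 0
  row 6 [00110]: (((1 OR 1) IMPLIES (0 XOR 1)) AND 0) -> 0
  row 7 [00111]: (((1 OR 1) IMPLIES (0 XOR 1)) AND 0) -> 0
  row 8 [01000]: (((0 OR 0) IMPLIES (0 XOR 0)) AND 0) -> 0
  row 9 [01001]: (((0 OR 0) IMPLIES (0 XOR 0)) AND 0) -> 0
  row 10 [01010]: (((0 OR 1) IMPLIES (0 XOR 1)) AND 0) -> 0
  row 11 [01011]: (((0 OR 1) IMPLIES (0 XOR 1)) AND 0) -> 0
  row 12 [01100]: (((1 OR 0) IMPLIES (0 XOR 0)) AND 0) -> 0
  row 13 [01101]: (((1 OR 0) IMPLIES (0 XOR 0)) AND 0) -> 0
  row 14 [01110]: (((1 OR 1) IMPLIES (0 XOR 1)) AND 0) -> 0
  row 15 [01111]: (((1 OR 1) IMPLIES (0 XOR 1)) AND 0) -> 0
  row 16 [10000]: (((0 OR 0) IMPLIES (1 XOR 0)) AND 1) -> 1
  row 17 [10001]: (((0 OR 0) IMPLIES (1 XOR 0)) AND 1) -> 1
  row 18 [10010]: (((0 OR 1) IMPLIES (1 XOR 1)) AND 1) -> 0
  row 19 [10011]: (((0 OR 1) IMPLIES (1 XOR 1)) AND 1) -> 0
  row 20 [10100]: (((1 OR 0) IMPLIES (1 XOR 0)) AND 1) -> 1
  row 21 [10101]: (((1 OR 0) IMPLIES (1 XOR 0)) AND 1) -> 1
  row 22 [10110]: (((1 OR 1) IMPLIES (1 XOR 1)) AND 1) -> 0
  row 23 [10111]: (((1 OR 1) IMPLIES (1 XOR 1)) AND 1) -> 0
  row 24 [11000]: (((0 OR 0) IMPLIES (1 XOR 0)) AND 1) -> 1
  row 25 [11001]: (((0 OR 0) IMPLIES (1 XOR 0)) AND 1) -> 1
  row 26 [11010]: (((0 OR 1) IMPLIES (1 XOR 1)) AND 1) -> 0
  row 27 [11011]: (((0 OR 1) IMPLIES (1 XOR 1)) AND 1) -> 0
  row 28 [11100]: (((1 OR 0) IMPLIES (1 XOR 0)) AND 1) -> 1
  row 29 [11101]: (((1 OR 0) IMPLIES (1 XOR 0)) AND 1) -> 1
  row 30 [11110]: (((1 OR 1) IMPLIES (1 XOR 1)) AND 1) -> 0
  row 31 [11111]: (((1 OR 1) IMPLIES (1 XOR 1)) AND 1) -> 0
Full result column, 4 rows per line (a,b,c fixed per line; d,e runs 00..11 left to right):
  rows 0-3 [a,b,c=000]: 0000  = hex 0
  rows 4-7 [a,b,c=001]: 0000  = hex 0
  rows 8-11 [a,b,c=010]: 0000  = hex 0
  rows 12-15 [a,b,c=011]: 0000  = hex 0
  rows 16-19 [a,b,c=100]: 1100  = hex C
  rows 20-23 [a,b,c=101]: 1100  = hex C
  rows 24-27 [a,b,c=110]: 1100  = hex C
  rows 28-31 [a,b,c=111]: 1100  = hex C
Output column (row 0 .. row 31) = 00000000000000001100110011001100
Output column grouped in 4s = 0000 0000 0000 0000 1100 1100 1100 1100 = 0x0000CCCC
Convert to decimal digit by digit (value = value*16 + digit):
  0 -> 0
  0*16 + 0 = 0
  0*16 + 0 = 0
  0*16 + 0 = 0
  0*16 + 12 (C) = 12
  12*16 + 12 (C) = 204
  204*16 + 12 (C) = 3276
  3276*16 + 12 (C) = 52428
Decimal = 52428

52428


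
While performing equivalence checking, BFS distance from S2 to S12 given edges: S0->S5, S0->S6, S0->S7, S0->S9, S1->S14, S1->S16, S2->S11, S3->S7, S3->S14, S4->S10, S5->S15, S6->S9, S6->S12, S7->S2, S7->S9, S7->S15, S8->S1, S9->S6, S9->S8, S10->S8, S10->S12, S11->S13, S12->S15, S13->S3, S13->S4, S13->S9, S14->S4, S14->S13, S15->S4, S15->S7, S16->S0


BFS layer-by-layer from S2:
  dist 0: {S2}
  dist 1: {S11}
  dist 2: {S13}
  dist 3: {S3, S4, S9}
  dist 4: {S6, S7, S8, S10, S14}
  dist 5: {S1, S12, S15}
  -> S12 reached at distance 5
Shortest path length = 5

5


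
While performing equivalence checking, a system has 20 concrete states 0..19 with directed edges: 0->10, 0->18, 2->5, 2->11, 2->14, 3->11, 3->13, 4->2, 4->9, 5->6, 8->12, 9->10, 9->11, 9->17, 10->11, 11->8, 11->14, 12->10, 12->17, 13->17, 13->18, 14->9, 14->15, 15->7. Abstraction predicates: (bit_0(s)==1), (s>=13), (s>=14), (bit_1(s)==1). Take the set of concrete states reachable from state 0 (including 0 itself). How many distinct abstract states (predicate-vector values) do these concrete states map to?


BFS from 0:
Concrete reachable: {0, 7, 8, 9, 10, 11, 12, 14, 15, 17, 18}
Abstract via predicates (bit_0(s)==1), (s>=13), (s>=14), (bit_1(s)==1):
  (0,0,0,0) <- {0, 8, 12}
  (0,0,0,1) <- {10}
  (0,1,1,1) <- {14, 18}
  (1,0,0,0) <- {9}
  (1,0,0,1) <- {7, 11}
  (1,1,1,0) <- {17}
  (1,1,1,1) <- {15}
Distinct abstract states = 7

7


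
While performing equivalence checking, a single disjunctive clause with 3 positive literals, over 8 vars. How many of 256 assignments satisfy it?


Step 1: Total=2^8=256
Step 2: Unsat when all 3 false: 2^5=32
Step 3: Sat=256-32=224

224


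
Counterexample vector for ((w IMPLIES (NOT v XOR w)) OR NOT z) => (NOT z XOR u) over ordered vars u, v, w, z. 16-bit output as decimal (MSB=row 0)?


F1 = ((w IMPLIES (NOT v XOR w)) OR NOT z)
F2 = (NOT z XOR u)
Counterexample to F1=>F2 is where F1=1 and F2=0.
Evaluate each row (bits = u,v,w,z, MSB first):
  row 0 [0000]: F1=1 F2=1 -> F1&~F2 -> 0
  row 1 [0001]: F1=1 F2=0 -> F1&~F2 -> 1
  row 2 [0010]: F1=1 F2=1 -> F1&~F2 -> 0
  row 3 [0011]: F1=0 F2=0 -> F1&~F2 -> 0
  row 4 [0100]: F1=1 F2=1 -> F1&~F2 -> 0
  row 5 [0101]: F1=1 F2=0 -> F1&~F2 -> 1
  row 6 [0110]: F1=1 F2=1 -> F1&~F2 -> 0
  row 7 [0111]: F1=1 F2=0 -> F1&~F2 -> 1
  row 8 [1000]: F1=1 F2=0 -> F1&~F2 -> 1
  row 9 [1001]: F1=1 F2=1 -> F1&~F2 -> 0
  row 10 [1010]: F1=1 F2=0 -> F1&~F2 -> 1
  row 11 [1011]: F1=0 F2=1 -> F1&~F2 -> 0
  row 12 [1100]: F1=1 F2=0 -> F1&~F2 -> 1
  row 13 [1101]: F1=1 F2=1 -> F1&~F2 -> 0
  row 14 [1110]: F1=1 F2=0 -> F1&~F2 -> 1
  row 15 [1111]: F1=1 F2=1 -> F1&~F2 -> 0
Full result column, 4 rows per line (u,v fixed per line; w,z runs 00..11 left to right):
  rows 0-3 [u,v=00]: 0100  = hex 4
  rows 4-7 [u,v=01]: 0101  = hex 5
  rows 8-11 [u,v=10]: 1010  = hex A
  rows 12-15 [u,v=11]: 1010  = hex A
Counterexample vector (row 0 .. row 15) = 0100010110101010
Output column grouped in 4s = 0100 0101 1010 1010 = 0x45AA
Convert to decimal digit by digit (value = value*16 + digit):
  4 -> 4
  4*16 + 5 = 69
  69*16 + 10 (A) = 1114
  1114*16 + 10 (A) = 17834
Decimal = 17834

17834


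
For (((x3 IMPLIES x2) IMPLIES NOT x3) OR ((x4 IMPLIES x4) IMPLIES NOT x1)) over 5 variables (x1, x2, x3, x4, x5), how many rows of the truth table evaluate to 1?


Formula: (((x3 IMPLIES x2) IMPLIES NOT x3) OR ((x4 IMPLIES x4) IMPLIES NOT x1)) over 5 vars (32 rows)
Evaluate each row (x1, x2, x3, x4, x5 as bits, MSB first):
  row 0 [00000]: (((0 IMPLIES 0) IMPLIES NOT 0) OR ((0 IMPLIES 0) IMPLIES NOT 0)) -> 1
  row 1 [00001]: (((0 IMPLIES 0) IMPLIES NOT 0) OR ((0 IMPLIES 0) IMPLIES NOT 0)) -> 1
  row 2 [00010]: (((0 IMPLIES 0) IMPLIES NOT 0) OR ((1 IMPLIES 1) IMPLIES NOT 0)) -> 1
  row 3 [00011]: (((0 IMPLIES 0) IMPLIES NOT 0) OR ((1 IMPLIES 1) IMPLIES NOT 0)) -> 1
  row 4 [00100]: (((1 IMPLIES 0) IMPLIES NOT 1) OR ((0 IMPLIES 0) IMPLIES NOT 0)) -> 1
  row 5 [00101]: (((1 IMPLIES 0) IMPLIES NOT 1) OR ((0 IMPLIES 0) IMPLIES NOT 0)) -> 1
  row 6 [00110]: (((1 IMPLIES 0) IMPLIES NOT 1) OR ((1 IMPLIES 1) IMPLIES NOT 0)) -> 1
  row 7 [00111]: (((1 IMPLIES 0) IMPLIES NOT 1) OR ((1 IMPLIES 1) IMPLIES NOT 0)) -> 1
  row 8 [01000]: (((0 IMPLIES 1) IMPLIES NOT 0) OR ((0 IMPLIES 0) IMPLIES NOT 0)) -> 1
  row 9 [01001]: (((0 IMPLIES 1) IMPLIES NOT 0) OR ((0 IMPLIES 0) IMPLIES NOT 0)) -> 1
  row 10 [01010]: (((0 IMPLIES 1) IMPLIES NOT 0) OR ((1 IMPLIES 1) IMPLIES NOT 0)) -> 1
  row 11 [01011]: (((0 IMPLIES 1) IMPLIES NOT 0) OR ((1 IMPLIES 1) IMPLIES NOT 0)) -> 1
  row 12 [01100]: (((1 IMPLIES 1) IMPLIES NOT 1) OR ((0 IMPLIES 0) IMPLIES NOT 0)) -> 1
  row 13 [01101]: (((1 IMPLIES 1) IMPLIES NOT 1) OR ((0 IMPLIES 0) IMPLIES NOT 0)) -> 1
  row 14 [01110]: (((1 IMPLIES 1) IMPLIES NOT 1) OR ((1 IMPLIES 1) IMPLIES NOT 0)) -> 1
  row 15 [01111]: (((1 IMPLIES 1) IMPLIES NOT 1) OR ((1 IMPLIES 1) IMPLIES NOT 0)) -> 1
  row 16 [10000]: (((0 IMPLIES 0) IMPLIES NOT 0) OR ((0 IMPLIES 0) IMPLIES NOT 1)) -> 1
  row 17 [10001]: (((0 IMPLIES 0) IMPLIES NOT 0) OR ((0 IMPLIES 0) IMPLIES NOT 1)) -> 1
  row 18 [10010]: (((0 IMPLIES 0) IMPLIES NOT 0) OR ((1 IMPLIES 1) IMPLIES NOT 1)) -> 1
  row 19 [10011]: (((0 IMPLIES 0) IMPLIES NOT 0) OR ((1 IMPLIES 1) IMPLIES NOT 1)) -> 1
  row 20 [10100]: (((1 IMPLIES 0) IMPLIES NOT 1) OR ((0 IMPLIES 0) IMPLIES NOT 1)) -> 1
  row 21 [10101]: (((1 IMPLIES 0) IMPLIES NOT 1) OR ((0 IMPLIES 0) IMPLIES NOT 1)) -> 1
  row 22 [10110]: (((1 IMPLIES 0) IMPLIES NOT 1) OR ((1 IMPLIES 1) IMPLIES NOT 1)) -> 1
  row 23 [10111]: (((1 IMPLIES 0) IMPLIES NOT 1) OR ((1 IMPLIES 1) IMPLIES NOT 1)) -> 1
  row 24 [11000]: (((0 IMPLIES 1) IMPLIES NOT 0) OR ((0 IMPLIES 0) IMPLIES NOT 1)) -> 1
  row 25 [11001]: (((0 IMPLIES 1) IMPLIES NOT 0) OR ((0 IMPLIES 0) IMPLIES NOT 1)) -> 1
  row 26 [11010]: (((0 IMPLIES 1) IMPLIES NOT 0) OR ((1 IMPLIES 1) IMPLIES NOT 1)) -> 1
  row 27 [11011]: (((0 IMPLIES 1) IMPLIES NOT 0) OR ((1 IMPLIES 1) IMPLIES NOT 1)) -> 1
  row 28 [11100]: (((1 IMPLIES 1) IMPLIES NOT 1) OR ((0 IMPLIES 0) IMPLIES NOT 1)) -> 0
  row 29 [11101]: (((1 IMPLIES 1) IMPLIES NOT 1) OR ((0 IMPLIES 0) IMPLIES NOT 1)) -> 0
  row 30 [11110]: (((1 IMPLIES 1) IMPLIES NOT 1) OR ((1 IMPLIES 1) IMPLIES NOT 1)) -> 0
  row 31 [11111]: (((1 IMPLIES 1) IMPLIES NOT 1) OR ((1 IMPLIES 1) IMPLIES NOT 1)) -> 0
Full result column, 8 rows per line (x1,x2 fixed per line; x3,x4,x5 runs 000..111 left to right):
  rows 0-7 [x1,x2=00]: 11111111  (ones: 8)
  rows 8-15 [x1,x2=01]: 11111111  (ones: 8)
  rows 16-23 [x1,x2=10]: 11111111  (ones: 8)
  rows 24-31 [x1,x2=11]: 11110000  (ones: 4)
Count of 1-rows = 8+8+8+4 = 28

28


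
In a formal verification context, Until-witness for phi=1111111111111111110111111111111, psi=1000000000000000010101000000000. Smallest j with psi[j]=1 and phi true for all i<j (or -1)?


(phi U psi) at 0: need smallest j with psi[j]=1 and phi[i]=1 for all i in [0,j).
Scan from step 0:
  step 0: psi=1 and phi held for [0,0) -> witness found
Witness step = 0

0


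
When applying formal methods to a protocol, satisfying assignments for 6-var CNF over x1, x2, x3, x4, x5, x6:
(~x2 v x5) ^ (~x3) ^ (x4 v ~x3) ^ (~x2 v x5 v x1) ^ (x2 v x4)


CNF with 5 clauses over 6 vars (64 assignments).
An assignment satisfies CNF iff every clause has >=1 true literal.
Check each row (bits = x1,x2,x3,x4,x5,x6; clause T/F shown):
  row 0 [000000]: clauses=TTTTF -> 0
  row 1 [000001]: clauses=TTTTF -> 0
  row 2 [000010]: clauses=TTTTF -> 0
  row 3 [000011]: clauses=TTTTF -> 0
  row 4 [000100]: clauses=TTTTT -> 1
  (every remaining row is evaluated the same way; all 64 results are listed next)
Full result column, 8 rows per line (x1,x2,x3 fixed per line; x4,x5,x6 runs 000..111 left to right):
  rows 0-7 [x1,x2,x3=000]: 00001111  (ones: 4)
  rows 8-15 [x1,x2,x3=001]: 00000000  (ones: 0)
  rows 16-23 [x1,x2,x3=010]: 00110011  (ones: 4)
  rows 24-31 [x1,x2,x3=011]: 00000000  (ones: 0)
  rows 32-39 [x1,x2,x3=100]: 00001111  (ones: 4)
  rows 40-47 [x1,x2,x3=101]: 00000000  (ones: 0)
  rows 48-55 [x1,x2,x3=110]: 00110011  (ones: 4)
  rows 56-63 [x1,x2,x3=111]: 00000000  (ones: 0)
Satisfying assignments = 4+0+4+0+4+0+4+0 = 16

16


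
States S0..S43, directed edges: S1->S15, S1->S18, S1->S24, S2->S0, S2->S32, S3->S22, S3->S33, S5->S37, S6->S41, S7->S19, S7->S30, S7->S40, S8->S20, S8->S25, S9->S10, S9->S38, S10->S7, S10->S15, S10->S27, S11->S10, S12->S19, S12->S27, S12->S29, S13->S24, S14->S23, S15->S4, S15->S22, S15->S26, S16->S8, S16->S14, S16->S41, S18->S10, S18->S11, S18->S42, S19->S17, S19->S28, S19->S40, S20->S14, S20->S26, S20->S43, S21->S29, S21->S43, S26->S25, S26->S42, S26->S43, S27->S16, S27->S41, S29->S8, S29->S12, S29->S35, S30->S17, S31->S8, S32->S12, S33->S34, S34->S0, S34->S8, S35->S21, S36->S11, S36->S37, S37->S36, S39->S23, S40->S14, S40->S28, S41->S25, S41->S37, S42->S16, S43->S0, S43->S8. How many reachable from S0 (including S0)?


BFS from S0:
  layer 0: {S0}
Reachable set: {S0}
Count = 1

1


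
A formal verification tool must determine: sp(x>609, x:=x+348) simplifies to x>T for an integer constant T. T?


Formula: sp(P, x:=E) = exists old_x. (x = E[old_x/x]) AND P[old_x/x] (old_x is the value of x before the assignment; eliminate old_x by solving x = E[old_x/x] for old_x)
Step 1: Precondition P: x>609, i.e. old_x > 609
Step 2: Assignment gives x = old_x + 348, so old_x = x - 348
Step 3: Substitute into P: x - 348 > 609
Step 4: Simplify: x > 609+348 = 957

957


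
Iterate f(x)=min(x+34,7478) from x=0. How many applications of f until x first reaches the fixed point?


Step 1: x=0, cap=7478, increment=34
Step 2: x grows by 34 each step until capped at 7478; fixed point is x=7478
Step 3: iterations = ceil(7478/34) = 220

220


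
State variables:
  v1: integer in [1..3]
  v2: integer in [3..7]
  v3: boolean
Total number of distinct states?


State space = product of domain sizes of all variables.
Domain sizes:
  v1 (integer in [1..3]): 3
  v2 (integer in [3..7]): 5
  v3 (boolean): 2
Product = 3 * 5 * 2 = 30

30


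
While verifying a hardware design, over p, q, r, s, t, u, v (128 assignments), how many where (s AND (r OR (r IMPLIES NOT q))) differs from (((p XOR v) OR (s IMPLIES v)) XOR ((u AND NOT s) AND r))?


F1 = (s AND (r OR (r IMPLIES NOT q)))
F2 = (((p XOR v) OR (s IMPLIES v)) XOR ((u AND NOT s) AND r))
Evaluate both on each of 128 rows (bits = p,q,r,s,t,u,v):
  row 0 [0000000]: F1=0 F2=1 (differ) -> 1
  row 1 [0000001]: F1=0 F2=1 (differ) -> 1
  row 2 [0000010]: F1=0 F2=1 (differ) -> 1
  row 3 [0000011]: F1=0 F2=1 (differ) -> 1
  row 4 [0000100]: F1=0 F2=1 (differ) -> 1
  (every remaining row is evaluated the same way; all 128 results are listed next)
Full result column, 8 rows per line (p,q,r,s fixed per line; t,u,v runs 000..111 left to right):
  rows 0-7 [p,q,r,s=0000]: 11111111  (ones: 8)
  rows 8-15 [p,q,r,s=0001]: 10101010  (ones: 4)
  rows 16-23 [p,q,r,s=0010]: 11001100  (ones: 4)
  rows 24-31 [p,q,r,s=0011]: 10101010  (ones: 4)
  rows 32-39 [p,q,r,s=0100]: 11111111  (ones: 8)
  rows 40-47 [p,q,r,s=0101]: 10101010  (ones: 4)
  rows 48-55 [p,q,r,s=0110]: 11001100  (ones: 4)
  rows 56-63 [p,q,r,s=0111]: 10101010  (ones: 4)
  rows 64-71 [p,q,r,s=1000]: 11111111  (ones: 8)
  rows 72-79 [p,q,r,s=1001]: 00000000  (ones: 0)
  rows 80-87 [p,q,r,s=1010]: 11001100  (ones: 4)
  rows 88-95 [p,q,r,s=1011]: 00000000  (ones: 0)
  rows 96-103 [p,q,r,s=1100]: 11111111  (ones: 8)
  rows 104-111 [p,q,r,s=1101]: 00000000  (ones: 0)
  rows 112-119 [p,q,r,s=1110]: 11001100  (ones: 4)
  rows 120-127 [p,q,r,s=1111]: 00000000  (ones: 0)
Disagreements = 8+4+4+4+8+4+4+4+8+0+4+0+8+0+4+0 = 64

64


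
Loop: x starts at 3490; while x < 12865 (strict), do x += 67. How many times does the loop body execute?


Step 1: x goes from 3490 toward 12865 by 67; the body runs while x<12865, so iterations = ceil((bound-start)/step)
Step 2: Distance=9375
Step 3: ceil(9375/67)=140

140


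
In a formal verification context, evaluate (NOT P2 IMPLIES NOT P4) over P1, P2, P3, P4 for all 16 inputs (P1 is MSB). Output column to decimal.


Formula: (NOT P2 IMPLIES NOT P4) over P1, P2, P3, P4 (16 rows)
Evaluate each row (bits = P1,P2,P3,P4, MSB first):
  row 0 [0000]: (NOT 0 IMPLIES NOT 0) -> 1
  row 1 [0001]: (NOT 0 IMPLIES NOT 1) -> 0
  row 2 [0010]: (NOT 0 IMPLIES NOT 0) -> 1
  row 3 [0011]: (NOT 0 IMPLIES NOT 1) -> 0
  row 4 [0100]: (NOT 1 IMPLIES NOT 0) -> 1
  row 5 [0101]: (NOT 1 IMPLIES NOT 1) -> 1
  row 6 [0110]: (NOT 1 IMPLIES NOT 0) -> 1
  row 7 [0111]: (NOT 1 IMPLIES NOT 1) -> 1
  row 8 [1000]: (NOT 0 IMPLIES NOT 0) -> 1
  row 9 [1001]: (NOT 0 IMPLIES NOT 1) -> 0
  row 10 [1010]: (NOT 0 IMPLIES NOT 0) -> 1
  row 11 [1011]: (NOT 0 IMPLIES NOT 1) -> 0
  row 12 [1100]: (NOT 1 IMPLIES NOT 0) -> 1
  row 13 [1101]: (NOT 1 IMPLIES NOT 1) -> 1
  row 14 [1110]: (NOT 1 IMPLIES NOT 0) -> 1
  row 15 [1111]: (NOT 1 IMPLIES NOT 1) -> 1
Full result column, 4 rows per line (P1,P2 fixed per line; P3,P4 runs 00..11 left to right):
  rows 0-3 [P1,P2=00]: 1010  = hex A
  rows 4-7 [P1,P2=01]: 1111  = hex F
  rows 8-11 [P1,P2=10]: 1010  = hex A
  rows 12-15 [P1,P2=11]: 1111  = hex F
Output column (row 0 .. row 15) = 1010111110101111
Output column grouped in 4s = 1010 1111 1010 1111 = 0xAFAF
Convert to decimal digit by digit (value = value*16 + digit):
  A -> 10
  10*16 + 15 (F) = 175
  175*16 + 10 (A) = 2810
  2810*16 + 15 (F) = 44975
Decimal = 44975

44975


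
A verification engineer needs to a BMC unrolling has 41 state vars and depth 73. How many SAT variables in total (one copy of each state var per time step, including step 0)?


BMC unrolls to depth k, creating one copy of each state var for steps 0..k.
Step count = 73 + 1 = 74 (steps 0 through 73)
Vars per step = 41
Total = 41 * 74 = 3034

3034


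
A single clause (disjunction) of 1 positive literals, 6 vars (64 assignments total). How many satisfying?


Step 1: Total=2^6=64
Step 2: Unsat when all 1 false: 2^5=32
Step 3: Sat=64-32=32

32


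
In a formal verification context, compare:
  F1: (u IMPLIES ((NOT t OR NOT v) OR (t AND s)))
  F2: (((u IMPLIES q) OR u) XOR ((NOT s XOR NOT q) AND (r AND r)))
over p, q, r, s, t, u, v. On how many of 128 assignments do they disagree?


F1 = (u IMPLIES ((NOT t OR NOT v) OR (t AND s)))
F2 = (((u IMPLIES q) OR u) XOR ((NOT s XOR NOT q) AND (r AND r)))
Evaluate both on each of 128 rows (bits = p,q,r,s,t,u,v):
  row 0 [0000000]: F1=1 F2=1 -> 0
  row 1 [0000001]: F1=1 F2=1 -> 0
  row 2 [0000010]: F1=1 F2=1 -> 0
  row 3 [0000011]: F1=1 F2=1 -> 0
  row 4 [0000100]: F1=1 F2=1 -> 0
  (every remaining row is evaluated the same way; all 128 results are listed next)
Full result column, 8 rows per line (p,q,r,s fixed per line; t,u,v runs 000..111 left to right):
  rows 0-7 [p,q,r,s=0000]: 00000001  (ones: 1)
  rows 8-15 [p,q,r,s=0001]: 00000000  (ones: 0)
  rows 16-23 [p,q,r,s=0010]: 00000001  (ones: 1)
  rows 24-31 [p,q,r,s=0011]: 11111111  (ones: 8)
  rows 32-39 [p,q,r,s=0100]: 00000001  (ones: 1)
  rows 40-47 [p,q,r,s=0101]: 00000000  (ones: 0)
  rows 48-55 [p,q,r,s=0110]: 11111110  (ones: 7)
  rows 56-63 [p,q,r,s=0111]: 00000000  (ones: 0)
  rows 64-71 [p,q,r,s=1000]: 00000001  (ones: 1)
  rows 72-79 [p,q,r,s=1001]: 00000000  (ones: 0)
  rows 80-87 [p,q,r,s=1010]: 00000001  (ones: 1)
  rows 88-95 [p,q,r,s=1011]: 11111111  (ones: 8)
  rows 96-103 [p,q,r,s=1100]: 00000001  (ones: 1)
  rows 104-111 [p,q,r,s=1101]: 00000000  (ones: 0)
  rows 112-119 [p,q,r,s=1110]: 11111110  (ones: 7)
  rows 120-127 [p,q,r,s=1111]: 00000000  (ones: 0)
Disagreements = 1+0+1+8+1+0+7+0+1+0+1+8+1+0+7+0 = 36

36


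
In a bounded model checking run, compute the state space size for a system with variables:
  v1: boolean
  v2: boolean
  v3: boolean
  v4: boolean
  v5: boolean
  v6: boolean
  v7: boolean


State space = product of domain sizes of all variables.
Domain sizes:
  v1 (boolean): 2
  v2 (boolean): 2
  v3 (boolean): 2
  v4 (boolean): 2
  v5 (boolean): 2
  v6 (boolean): 2
  v7 (boolean): 2
Product = 2 * 2 * 2 * 2 * 2 * 2 * 2 = 128

128


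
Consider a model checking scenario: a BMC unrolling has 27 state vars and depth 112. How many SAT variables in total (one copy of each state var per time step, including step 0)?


BMC unrolls to depth k, creating one copy of each state var for steps 0..k.
Step count = 112 + 1 = 113 (steps 0 through 112)
Vars per step = 27
Total = 27 * 113 = 3051

3051


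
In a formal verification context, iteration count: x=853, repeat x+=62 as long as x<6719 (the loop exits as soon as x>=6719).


Step 1: x goes from 853 toward 6719 by 62; the body runs while x<6719, so iterations = ceil((bound-start)/step)
Step 2: Distance=5866
Step 3: ceil(5866/62)=95

95


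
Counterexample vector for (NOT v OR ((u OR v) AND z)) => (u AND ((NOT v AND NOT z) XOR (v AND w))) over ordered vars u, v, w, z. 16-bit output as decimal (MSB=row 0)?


F1 = (NOT v OR ((u OR v) AND z))
F2 = (u AND ((NOT v AND NOT z) XOR (v AND w)))
Counterexample to F1=>F2 is where F1=1 and F2=0.
Evaluate each row (bits = u,v,w,z, MSB first):
  row 0 [0000]: F1=1 F2=0 -> F1&~F2 -> 1
  row 1 [0001]: F1=1 F2=0 -> F1&~F2 -> 1
  row 2 [0010]: F1=1 F2=0 -> F1&~F2 -> 1
  row 3 [0011]: F1=1 F2=0 -> F1&~F2 -> 1
  row 4 [0100]: F1=0 F2=0 -> F1&~F2 -> 0
  row 5 [0101]: F1=1 F2=0 -> F1&~F2 -> 1
  row 6 [0110]: F1=0 F2=0 -> F1&~F2 -> 0
  row 7 [0111]: F1=1 F2=0 -> F1&~F2 -> 1
  row 8 [1000]: F1=1 F2=1 -> F1&~F2 -> 0
  row 9 [1001]: F1=1 F2=0 -> F1&~F2 -> 1
  row 10 [1010]: F1=1 F2=1 -> F1&~F2 -> 0
  row 11 [1011]: F1=1 F2=0 -> F1&~F2 -> 1
  row 12 [1100]: F1=0 F2=0 -> F1&~F2 -> 0
  row 13 [1101]: F1=1 F2=0 -> F1&~F2 -> 1
  row 14 [1110]: F1=0 F2=1 -> F1&~F2 -> 0
  row 15 [1111]: F1=1 F2=1 -> F1&~F2 -> 0
Full result column, 4 rows per line (u,v fixed per line; w,z runs 00..11 left to right):
  rows 0-3 [u,v=00]: 1111  = hex F
  rows 4-7 [u,v=01]: 0101  = hex 5
  rows 8-11 [u,v=10]: 0101  = hex 5
  rows 12-15 [u,v=11]: 0100  = hex 4
Counterexample vector (row 0 .. row 15) = 1111010101010100
Output column grouped in 4s = 1111 0101 0101 0100 = 0xF554
Convert to decimal digit by digit (value = value*16 + digit):
  F -> 15
  15*16 + 5 = 245
  245*16 + 5 = 3925
  3925*16 + 4 = 62804
Decimal = 62804

62804


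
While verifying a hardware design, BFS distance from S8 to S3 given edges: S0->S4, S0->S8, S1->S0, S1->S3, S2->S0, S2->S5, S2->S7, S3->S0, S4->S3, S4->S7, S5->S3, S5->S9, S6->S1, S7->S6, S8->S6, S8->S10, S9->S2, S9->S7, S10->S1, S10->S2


BFS layer-by-layer from S8:
  dist 0: {S8}
  dist 1: {S6, S10}
  dist 2: {S1, S2}
  dist 3: {S0, S3, S5, S7}
  -> S3 reached at distance 3
Shortest path length = 3

3


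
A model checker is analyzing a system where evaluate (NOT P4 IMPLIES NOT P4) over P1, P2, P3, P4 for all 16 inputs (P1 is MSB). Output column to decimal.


Formula: (NOT P4 IMPLIES NOT P4) over P1, P2, P3, P4 (16 rows)
Evaluate each row (bits = P1,P2,P3,P4, MSB first):
  row 0 [0000]: (NOT 0 IMPLIES NOT 0) -> 1
  row 1 [0001]: (NOT 1 IMPLIES NOT 1) -> 1
  row 2 [0010]: (NOT 0 IMPLIES NOT 0) -> 1
  row 3 [0011]: (NOT 1 IMPLIES NOT 1) -> 1
  row 4 [0100]: (NOT 0 IMPLIES NOT 0) -> 1
  row 5 [0101]: (NOT 1 IMPLIES NOT 1) -> 1
  row 6 [0110]: (NOT 0 IMPLIES NOT 0) -> 1
  row 7 [0111]: (NOT 1 IMPLIES NOT 1) -> 1
  row 8 [1000]: (NOT 0 IMPLIES NOT 0) -> 1
  row 9 [1001]: (NOT 1 IMPLIES NOT 1) -> 1
  row 10 [1010]: (NOT 0 IMPLIES NOT 0) -> 1
  row 11 [1011]: (NOT 1 IMPLIES NOT 1) -> 1
  row 12 [1100]: (NOT 0 IMPLIES NOT 0) -> 1
  row 13 [1101]: (NOT 1 IMPLIES NOT 1) -> 1
  row 14 [1110]: (NOT 0 IMPLIES NOT 0) -> 1
  row 15 [1111]: (NOT 1 IMPLIES NOT 1) -> 1
Full result column, 4 rows per line (P1,P2 fixed per line; P3,P4 runs 00..11 left to right):
  rows 0-3 [P1,P2=00]: 1111  = hex F
  rows 4-7 [P1,P2=01]: 1111  = hex F
  rows 8-11 [P1,P2=10]: 1111  = hex F
  rows 12-15 [P1,P2=11]: 1111  = hex F
Output column (row 0 .. row 15) = 1111111111111111
Output column grouped in 4s = 1111 1111 1111 1111 = 0xFFFF
Convert to decimal digit by digit (value = value*16 + digit):
  F -> 15
  15*16 + 15 (F) = 255
  255*16 + 15 (F) = 4095
  4095*16 + 15 (F) = 65535
Decimal = 65535

65535


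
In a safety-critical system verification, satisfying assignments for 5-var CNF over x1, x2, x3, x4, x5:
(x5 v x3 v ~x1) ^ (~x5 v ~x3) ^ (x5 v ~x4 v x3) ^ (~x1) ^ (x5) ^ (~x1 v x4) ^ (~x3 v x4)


CNF with 7 clauses over 5 vars (32 assignments).
An assignment satisfies CNF iff every clause has >=1 true literal.
Check each row (bits = x1,x2,x3,x4,x5; clause T/F shown):
  row 0 [00000]: clauses=TTTTFTT -> 0
  row 1 [00001]: clauses=TTTTTTT -> 1
  row 2 [00010]: clauses=TTFTFTT -> 0
  row 3 [00011]: clauses=TTTTTTT -> 1
  row 4 [00100]: clauses=TTTTFTF -> 0
  row 5 [00101]: clauses=TFTTTTF -> 0
  row 6 [00110]: clauses=TTTTFTT -> 0
  row 7 [00111]: clauses=TFTTTTT -> 0
  row 8 [01000]: clauses=TTTTFTT -> 0
  row 9 [01001]: clauses=TTTTTTT -> 1
  row 10 [01010]: clauses=TTFTFTT -> 0
  row 11 [01011]: clauses=TTTTTTT -> 1
  row 12 [01100]: clauses=TTTTFTF -> 0
  row 13 [01101]: clauses=TFTTTTF -> 0
  row 14 [01110]: clauses=TTTTFTT -> 0
  row 15 [01111]: clauses=TFTTTTT -> 0
  row 16 [10000]: clauses=FTTFFFT -> 0
  row 17 [10001]: clauses=TTTFTFT -> 0
  row 18 [10010]: clauses=FTFFFTT -> 0
  row 19 [10011]: clauses=TTTFTTT -> 0
  row 20 [10100]: clauses=TTTFFFF -> 0
  row 21 [10101]: clauses=TFTFTFF -> 0
  row 22 [10110]: clauses=TTTFFTT -> 0
  row 23 [10111]: clauses=TFTFTTT -> 0
  row 24 [11000]: clauses=FTTFFFT -> 0
  row 25 [11001]: clauses=TTTFTFT -> 0
  row 26 [11010]: clauses=FTFFFTT -> 0
  row 27 [11011]: clauses=TTTFTTT -> 0
  row 28 [11100]: clauses=TTTFFFF -> 0
  row 29 [11101]: clauses=TFTFTFF -> 0
  row 30 [11110]: clauses=TTTFFTT -> 0
  row 31 [11111]: clauses=TFTFTTT -> 0
Full result column, 8 rows per line (x1,x2 fixed per line; x3,x4,x5 runs 000..111 left to right):
  rows 0-7 [x1,x2=00]: 01010000  (ones: 2)
  rows 8-15 [x1,x2=01]: 01010000  (ones: 2)
  rows 16-23 [x1,x2=10]: 00000000  (ones: 0)
  rows 24-31 [x1,x2=11]: 00000000  (ones: 0)
Satisfying assignments = 2+2+0+0 = 4

4


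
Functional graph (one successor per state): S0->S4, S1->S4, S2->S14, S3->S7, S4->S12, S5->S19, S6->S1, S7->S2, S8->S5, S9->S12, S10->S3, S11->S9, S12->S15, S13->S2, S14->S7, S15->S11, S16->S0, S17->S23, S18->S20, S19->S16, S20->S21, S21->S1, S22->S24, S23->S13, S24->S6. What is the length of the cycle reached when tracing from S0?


Trace from S0 until a state repeats:
  S0 -> S4 -> S12 -> S15 -> S11 -> S9 -> S12
S12 first seen at step 2, revisited at step 6.
Cycle length = 6 - 2 = 4

4


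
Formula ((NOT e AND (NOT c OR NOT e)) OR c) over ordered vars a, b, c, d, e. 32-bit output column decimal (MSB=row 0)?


Formula: ((NOT e AND (NOT c OR NOT e)) OR c) over a, b, c, d, e (32 rows)
Evaluate each row (bits = a,b,c,d,e, MSB first):
  row 0 [00000]: ((NOT 0 AND (NOT 0 OR NOT 0)) OR 0) -> 1
  row 1 [00001]: ((NOT 1 AND (NOT 0 OR NOT 1)) OR 0) -> 0
  row 2 [00010]: ((NOT 0 AND (NOT 0 OR NOT 0)) OR 0) -> 1
  row 3 [00011]: ((NOT 1 AND (NOT 0 OR NOT 1)) OR 0) -> 0
  row 4 [00100]: ((NOT 0 AND (NOT 1 OR NOT 0)) OR 1) -> 1
  row 5 [00101]: ((NOT 1 AND (NOT 1 OR NOT 1)) OR 1) -> 1
  row 6 [00110]: ((NOT 0 AND (NOT 1 OR NOT 0)) OR 1) -> 1
  row 7 [00111]: ((NOT 1 AND (NOT 1 OR NOT 1)) OR 1) -> 1
  row 8 [01000]: ((NOT 0 AND (NOT 0 OR NOT 0)) OR 0) -> 1
  row 9 [01001]: ((NOT 1 AND (NOT 0 OR NOT 1)) OR 0) -> 0
  row 10 [01010]: ((NOT 0 AND (NOT 0 OR NOT 0)) OR 0) -> 1
  row 11 [01011]: ((NOT 1 AND (NOT 0 OR NOT 1)) OR 0) -> 0
  row 12 [01100]: ((NOT 0 AND (NOT 1 OR NOT 0)) OR 1) -> 1
  row 13 [01101]: ((NOT 1 AND (NOT 1 OR NOT 1)) OR 1) -> 1
  row 14 [01110]: ((NOT 0 AND (NOT 1 OR NOT 0)) OR 1) -> 1
  row 15 [01111]: ((NOT 1 AND (NOT 1 OR NOT 1)) OR 1) -> 1
  row 16 [10000]: ((NOT 0 AND (NOT 0 OR NOT 0)) OR 0) -> 1
  row 17 [10001]: ((NOT 1 AND (NOT 0 OR NOT 1)) OR 0) -> 0
  row 18 [10010]: ((NOT 0 AND (NOT 0 OR NOT 0)) OR 0) -> 1
  row 19 [10011]: ((NOT 1 AND (NOT 0 OR NOT 1)) OR 0) -> 0
  row 20 [10100]: ((NOT 0 AND (NOT 1 OR NOT 0)) OR 1) -> 1
  row 21 [10101]: ((NOT 1 AND (NOT 1 OR NOT 1)) OR 1) -> 1
  row 22 [10110]: ((NOT 0 AND (NOT 1 OR NOT 0)) OR 1) -> 1
  row 23 [10111]: ((NOT 1 AND (NOT 1 OR NOT 1)) OR 1) -> 1
  row 24 [11000]: ((NOT 0 AND (NOT 0 OR NOT 0)) OR 0) -> 1
  row 25 [11001]: ((NOT 1 AND (NOT 0 OR NOT 1)) OR 0) -> 0
  row 26 [11010]: ((NOT 0 AND (NOT 0 OR NOT 0)) OR 0) -> 1
  row 27 [11011]: ((NOT 1 AND (NOT 0 OR NOT 1)) OR 0) -> 0
  row 28 [11100]: ((NOT 0 AND (NOT 1 OR NOT 0)) OR 1) -> 1
  row 29 [11101]: ((NOT 1 AND (NOT 1 OR NOT 1)) OR 1) -> 1
  row 30 [11110]: ((NOT 0 AND (NOT 1 OR NOT 0)) OR 1) -> 1
  row 31 [11111]: ((NOT 1 AND (NOT 1 OR NOT 1)) OR 1) -> 1
Full result column, 4 rows per line (a,b,c fixed per line; d,e runs 00..11 left to right):
  rows 0-3 [a,b,c=000]: 1010  = hex A
  rows 4-7 [a,b,c=001]: 1111  = hex F
  rows 8-11 [a,b,c=010]: 1010  = hex A
  rows 12-15 [a,b,c=011]: 1111  = hex F
  rows 16-19 [a,b,c=100]: 1010  = hex A
  rows 20-23 [a,b,c=101]: 1111  = hex F
  rows 24-27 [a,b,c=110]: 1010  = hex A
  rows 28-31 [a,b,c=111]: 1111  = hex F
Output column (row 0 .. row 31) = 10101111101011111010111110101111
Output column grouped in 4s = 1010 1111 1010 1111 1010 1111 1010 1111 = 0xAFAFAFAF
Convert to decimal digit by digit (value = value*16 + digit):
  A -> 10
  10*16 + 15 (F) = 175
  175*16 + 10 (A) = 2810
  2810*16 + 15 (F) = 44975
  44975*16 + 10 (A) = 719610
  719610*16 + 15 (F) = 11513775
  11513775*16 + 10 (A) = 184220410
  184220410*16 + 15 (F) = 2947526575
Decimal = 2947526575

2947526575


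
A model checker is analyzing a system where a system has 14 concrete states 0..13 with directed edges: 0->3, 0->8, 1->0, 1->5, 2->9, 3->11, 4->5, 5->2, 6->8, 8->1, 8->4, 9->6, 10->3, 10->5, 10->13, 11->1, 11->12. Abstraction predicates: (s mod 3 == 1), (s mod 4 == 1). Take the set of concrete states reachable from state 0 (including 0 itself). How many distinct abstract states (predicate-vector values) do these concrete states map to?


BFS from 0:
Concrete reachable: {0, 1, 2, 3, 4, 5, 6, 8, 9, 11, 12}
Abstract via predicates (s mod 3 == 1), (s mod 4 == 1):
  (0,0) <- {0, 2, 3, 6, 8, 11, 12}
  (0,1) <- {5, 9}
  (1,0) <- {4}
  (1,1) <- {1}
Distinct abstract states = 4

4


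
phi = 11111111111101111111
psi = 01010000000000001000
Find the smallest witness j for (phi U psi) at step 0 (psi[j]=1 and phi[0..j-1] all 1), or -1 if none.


(phi U psi) at 0: need smallest j with psi[j]=1 and phi[i]=1 for all i in [0,j).
Scan from step 0:
  step 0: phi=1, psi=0 -> continue
  step 1: psi=1 and phi held for [0,1) -> witness found
Witness step = 1

1


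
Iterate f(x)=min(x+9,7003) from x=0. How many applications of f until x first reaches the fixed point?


Step 1: x=0, cap=7003, increment=9
Step 2: x grows by 9 each step until capped at 7003; fixed point is x=7003
Step 3: iterations = ceil(7003/9) = 779

779


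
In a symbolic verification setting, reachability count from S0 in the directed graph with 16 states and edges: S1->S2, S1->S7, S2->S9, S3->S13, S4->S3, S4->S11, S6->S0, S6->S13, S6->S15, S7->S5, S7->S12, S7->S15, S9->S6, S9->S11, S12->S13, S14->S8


BFS from S0:
  layer 0: {S0}
Reachable set: {S0}
Count = 1

1


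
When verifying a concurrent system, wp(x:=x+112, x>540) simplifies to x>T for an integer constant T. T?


Formula: wp(x:=E, P) = P[E/x] (substitute E for x in postcondition)
Step 1: Postcondition: x>540
Step 2: Substitute x+112 for x: x+112>540
Step 3: Solve for x: x > 540-112 = 428

428


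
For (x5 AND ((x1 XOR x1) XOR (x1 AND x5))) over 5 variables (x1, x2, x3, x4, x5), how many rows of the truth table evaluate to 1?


Formula: (x5 AND ((x1 XOR x1) XOR (x1 AND x5))) over 5 vars (32 rows)
Evaluate each row (x1, x2, x3, x4, x5 as bits, MSB first):
  row 0 [00000]: (0 AND ((0 XOR 0) XOR (0 AND 0))) -> 0
  row 1 [00001]: (1 AND ((0 XOR 0) XOR (0 AND 1))) -> 0
  row 2 [00010]: (0 AND ((0 XOR 0) XOR (0 AND 0))) -> 0
  row 3 [00011]: (1 AND ((0 XOR 0) XOR (0 AND 1))) -> 0
  row 4 [00100]: (0 AND ((0 XOR 0) XOR (0 AND 0))) -> 0
  row 5 [00101]: (1 AND ((0 XOR 0) XOR (0 AND 1))) -> 0
  row 6 [00110]: (0 AND ((0 XOR 0) XOR (0 AND 0))) -> 0
  row 7 [00111]: (1 AND ((0 XOR 0) XOR (0 AND 1))) -> 0
  row 8 [01000]: (0 AND ((0 XOR 0) XOR (0 AND 0))) -> 0
  row 9 [01001]: (1 AND ((0 XOR 0) XOR (0 AND 1))) -> 0
  row 10 [01010]: (0 AND ((0 XOR 0) XOR (0 AND 0))) -> 0
  row 11 [01011]: (1 AND ((0 XOR 0) XOR (0 AND 1))) -> 0
  row 12 [01100]: (0 AND ((0 XOR 0) XOR (0 AND 0))) -> 0
  row 13 [01101]: (1 AND ((0 XOR 0) XOR (0 AND 1))) -> 0
  row 14 [01110]: (0 AND ((0 XOR 0) XOR (0 AND 0))) -> 0
  row 15 [01111]: (1 AND ((0 XOR 0) XOR (0 AND 1))) -> 0
  row 16 [10000]: (0 AND ((1 XOR 1) XOR (1 AND 0))) -> 0
  row 17 [10001]: (1 AND ((1 XOR 1) XOR (1 AND 1))) -> 1
  row 18 [10010]: (0 AND ((1 XOR 1) XOR (1 AND 0))) -> 0
  row 19 [10011]: (1 AND ((1 XOR 1) XOR (1 AND 1))) -> 1
  row 20 [10100]: (0 AND ((1 XOR 1) XOR (1 AND 0))) -> 0
  row 21 [10101]: (1 AND ((1 XOR 1) XOR (1 AND 1))) -> 1
  row 22 [10110]: (0 AND ((1 XOR 1) XOR (1 AND 0))) -> 0
  row 23 [10111]: (1 AND ((1 XOR 1) XOR (1 AND 1))) -> 1
  row 24 [11000]: (0 AND ((1 XOR 1) XOR (1 AND 0))) -> 0
  row 25 [11001]: (1 AND ((1 XOR 1) XOR (1 AND 1))) -> 1
  row 26 [11010]: (0 AND ((1 XOR 1) XOR (1 AND 0))) -> 0
  row 27 [11011]: (1 AND ((1 XOR 1) XOR (1 AND 1))) -> 1
  row 28 [11100]: (0 AND ((1 XOR 1) XOR (1 AND 0))) -> 0
  row 29 [11101]: (1 AND ((1 XOR 1) XOR (1 AND 1))) -> 1
  row 30 [11110]: (0 AND ((1 XOR 1) XOR (1 AND 0))) -> 0
  row 31 [11111]: (1 AND ((1 XOR 1) XOR (1 AND 1))) -> 1
Full result column, 8 rows per line (x1,x2 fixed per line; x3,x4,x5 runs 000..111 left to right):
  rows 0-7 [x1,x2=00]: 00000000  (ones: 0)
  rows 8-15 [x1,x2=01]: 00000000  (ones: 0)
  rows 16-23 [x1,x2=10]: 01010101  (ones: 4)
  rows 24-31 [x1,x2=11]: 01010101  (ones: 4)
Count of 1-rows = 0+0+4+4 = 8

8
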